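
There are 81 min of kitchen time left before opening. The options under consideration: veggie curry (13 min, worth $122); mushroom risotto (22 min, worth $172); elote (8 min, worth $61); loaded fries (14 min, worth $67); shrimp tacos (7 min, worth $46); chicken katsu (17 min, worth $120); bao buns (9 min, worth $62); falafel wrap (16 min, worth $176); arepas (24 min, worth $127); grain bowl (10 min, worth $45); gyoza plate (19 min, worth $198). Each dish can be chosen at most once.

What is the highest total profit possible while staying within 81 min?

730

The ratio heuristic lands on veggie curry + mushroom risotto + elote + falafel wrap + gyoza plate (729) but leaves 3 min idle.
The 8 min tied up in elote is better spent on bao buns — total rises to 730 (79 min).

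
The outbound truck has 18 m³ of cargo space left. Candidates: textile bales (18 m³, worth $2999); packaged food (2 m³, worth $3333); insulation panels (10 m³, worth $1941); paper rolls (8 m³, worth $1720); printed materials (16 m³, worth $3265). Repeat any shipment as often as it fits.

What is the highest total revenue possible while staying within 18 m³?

Best packing: 9×packaged food — 18 m³, 29997 total.
Nothing else within 18 m³ beats 29997.

29997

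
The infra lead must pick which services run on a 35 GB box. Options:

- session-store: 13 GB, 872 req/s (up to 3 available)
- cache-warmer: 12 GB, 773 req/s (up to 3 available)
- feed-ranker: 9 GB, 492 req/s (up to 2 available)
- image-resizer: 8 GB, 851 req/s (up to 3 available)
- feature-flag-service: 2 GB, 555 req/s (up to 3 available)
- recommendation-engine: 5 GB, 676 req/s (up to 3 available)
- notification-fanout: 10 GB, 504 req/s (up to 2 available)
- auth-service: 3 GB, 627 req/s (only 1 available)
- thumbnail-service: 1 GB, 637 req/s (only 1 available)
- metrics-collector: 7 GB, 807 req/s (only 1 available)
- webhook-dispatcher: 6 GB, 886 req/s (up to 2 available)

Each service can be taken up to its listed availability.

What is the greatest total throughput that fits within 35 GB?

6228

The ratio heuristic lands on 3×feature-flag-service + 2×recommendation-engine + auth-service + thumbnail-service + 2×webhook-dispatcher (6053) but leaves 3 GB idle.
Dropping recommendation-engine frees 5 GB; slotting in image-resizer (8 GB) lifts the total to 6228 at 35 GB.
No other feasible combination exceeds 6228.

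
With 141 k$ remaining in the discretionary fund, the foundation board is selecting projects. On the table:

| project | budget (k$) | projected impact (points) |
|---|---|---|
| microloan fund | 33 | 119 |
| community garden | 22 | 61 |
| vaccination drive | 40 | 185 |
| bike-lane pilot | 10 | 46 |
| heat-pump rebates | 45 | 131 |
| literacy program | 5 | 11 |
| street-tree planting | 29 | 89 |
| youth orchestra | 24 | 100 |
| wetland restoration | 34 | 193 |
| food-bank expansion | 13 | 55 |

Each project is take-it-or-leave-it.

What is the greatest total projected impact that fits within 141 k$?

643

Filling by ratio: vaccination drive + bike-lane pilot + literacy program + youth orchestra + wetland restoration + food-bank expansion for 590, with 15 k$ left unused.
The 18 k$ tied up in literacy program and food-bank expansion is better spent on microloan fund — total rises to 643 (141 k$).
Every other selection either busts 141 k$ or fails to beat 643.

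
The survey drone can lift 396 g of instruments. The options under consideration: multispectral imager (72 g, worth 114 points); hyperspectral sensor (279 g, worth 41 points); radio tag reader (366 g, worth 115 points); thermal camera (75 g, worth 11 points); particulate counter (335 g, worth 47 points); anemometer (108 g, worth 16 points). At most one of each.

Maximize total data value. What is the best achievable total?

Density check — multispectral imager 1.58, radio tag reader 0.31, anemometer 0.15 are the best per g.
Greedy by ratio would take multispectral imager + thermal camera + anemometer: 255 g used, total 141.
Replace thermal camera and anemometer with hyperspectral sensor: the trade gains 14 net, giving 155 at 351 g.
No other feasible combination exceeds 155.

155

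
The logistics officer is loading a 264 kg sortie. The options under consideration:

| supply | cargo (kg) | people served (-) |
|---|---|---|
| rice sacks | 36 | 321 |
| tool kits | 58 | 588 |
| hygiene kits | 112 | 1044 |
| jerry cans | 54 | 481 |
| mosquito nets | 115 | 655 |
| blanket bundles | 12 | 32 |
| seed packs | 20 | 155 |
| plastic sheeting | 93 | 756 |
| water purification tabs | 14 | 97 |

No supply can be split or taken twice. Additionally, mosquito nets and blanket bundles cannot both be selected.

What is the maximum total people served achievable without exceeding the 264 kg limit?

By people served per kg: tool kits 10.14, hygiene kits 9.32, rice sacks 8.92, jerry cans 8.91 lead.
The ratio ordering already packs tightly: rice sacks + tool kits + hygiene kits + jerry cans, 260 kg, 2434.
The spare 4 kg is too small for any remaining supply, and no feasible exchange beats 2434.

2434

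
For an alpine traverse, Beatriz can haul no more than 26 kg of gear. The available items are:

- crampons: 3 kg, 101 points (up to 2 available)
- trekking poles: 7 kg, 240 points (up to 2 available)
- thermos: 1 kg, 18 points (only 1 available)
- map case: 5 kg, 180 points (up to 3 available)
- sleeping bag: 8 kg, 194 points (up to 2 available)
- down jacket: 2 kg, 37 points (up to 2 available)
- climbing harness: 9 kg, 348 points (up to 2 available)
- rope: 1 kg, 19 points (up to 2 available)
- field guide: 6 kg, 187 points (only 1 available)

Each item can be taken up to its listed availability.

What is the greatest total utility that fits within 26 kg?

977

The ratio ordering already packs tightly: crampons + map case + 2×climbing harness, 26 kg, 977.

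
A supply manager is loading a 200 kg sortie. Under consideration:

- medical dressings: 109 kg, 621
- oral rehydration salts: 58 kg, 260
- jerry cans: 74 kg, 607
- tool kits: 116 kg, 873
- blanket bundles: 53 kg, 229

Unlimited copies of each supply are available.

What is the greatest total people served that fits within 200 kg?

The ratio heuristic lands on 2×jerry cans (1214) but leaves 52 kg idle.
The 74 kg tied up in jerry cans is better spent on tool kits — total rises to 1480 (190 kg).
That's the maximum — no swap from here does better than 1480.

1480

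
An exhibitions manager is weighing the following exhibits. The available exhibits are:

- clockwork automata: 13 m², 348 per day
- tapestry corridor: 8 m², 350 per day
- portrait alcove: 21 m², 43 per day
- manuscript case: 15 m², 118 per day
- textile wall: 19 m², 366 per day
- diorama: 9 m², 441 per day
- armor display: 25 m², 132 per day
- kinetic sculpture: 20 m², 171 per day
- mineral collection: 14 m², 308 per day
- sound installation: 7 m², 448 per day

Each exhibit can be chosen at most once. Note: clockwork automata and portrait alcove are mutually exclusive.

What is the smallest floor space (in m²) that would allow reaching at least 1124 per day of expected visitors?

Minimise m² subject to total expected visitors ≥ 1124.
Taking tapestry corridor + diorama + sound installation gives 1239 (≥ 1124) for 24 m².
Below 24 m² the best achievable stays under 1124.

24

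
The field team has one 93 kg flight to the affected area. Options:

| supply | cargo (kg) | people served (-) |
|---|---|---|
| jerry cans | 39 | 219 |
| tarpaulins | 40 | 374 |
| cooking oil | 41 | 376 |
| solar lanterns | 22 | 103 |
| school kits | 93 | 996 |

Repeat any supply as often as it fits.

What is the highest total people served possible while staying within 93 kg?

Taking school kits: 93 kg used, 996 in people served.
That's the maximum — no swap from here does better than 996.

996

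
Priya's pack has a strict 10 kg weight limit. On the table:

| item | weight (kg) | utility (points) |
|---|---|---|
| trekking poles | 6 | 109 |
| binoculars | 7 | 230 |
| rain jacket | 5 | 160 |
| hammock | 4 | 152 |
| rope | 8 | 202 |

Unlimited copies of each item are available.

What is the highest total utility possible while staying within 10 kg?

320

By utility per kg: hammock 38.00, binoculars 32.86, rain jacket 32.00, rope 25.25 lead.
Taking the top-ratio items first gives 2×hammock for 304 (8 kg).
Dropping 2×hammock frees 8 kg; slotting in 2×rain jacket (10 kg) lifts the total to 320 at 10 kg.
Nothing else within 10 kg beats 320.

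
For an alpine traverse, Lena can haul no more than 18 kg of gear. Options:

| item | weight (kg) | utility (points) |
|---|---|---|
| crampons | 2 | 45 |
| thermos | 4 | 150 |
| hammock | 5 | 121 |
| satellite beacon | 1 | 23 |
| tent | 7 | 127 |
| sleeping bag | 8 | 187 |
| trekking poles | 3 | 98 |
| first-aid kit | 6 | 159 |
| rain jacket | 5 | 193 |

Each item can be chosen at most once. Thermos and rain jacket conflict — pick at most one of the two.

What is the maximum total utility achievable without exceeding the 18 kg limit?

Ranking by ratio (utility/kg): rain jacket 38.60, thermos 37.50, trekking poles 32.67, first-aid kit 26.50.
Thermos + hammock + trekking poles + first-aid kit uses 18 of the 18 kg and totals 528.
Every other selection either busts 18 kg or breaks a pairing rule or fails to beat 528.

528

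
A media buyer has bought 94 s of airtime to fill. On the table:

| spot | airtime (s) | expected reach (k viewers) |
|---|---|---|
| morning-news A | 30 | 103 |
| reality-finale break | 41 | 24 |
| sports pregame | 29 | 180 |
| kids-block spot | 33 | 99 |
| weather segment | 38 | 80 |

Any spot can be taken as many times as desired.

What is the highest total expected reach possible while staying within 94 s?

540

The ratio ordering already packs tightly: 3×sports pregame, 87 s, 540.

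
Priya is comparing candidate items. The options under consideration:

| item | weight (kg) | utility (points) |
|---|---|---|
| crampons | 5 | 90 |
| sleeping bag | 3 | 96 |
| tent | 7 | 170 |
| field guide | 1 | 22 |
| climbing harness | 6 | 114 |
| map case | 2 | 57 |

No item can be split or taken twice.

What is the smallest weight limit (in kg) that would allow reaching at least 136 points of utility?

Need the lightest bundle worth ≥ 136.
Taking sleeping bag + map case gives 153 (≥ 136) for 5 kg.
Below 5 kg the best achievable stays under 136.

5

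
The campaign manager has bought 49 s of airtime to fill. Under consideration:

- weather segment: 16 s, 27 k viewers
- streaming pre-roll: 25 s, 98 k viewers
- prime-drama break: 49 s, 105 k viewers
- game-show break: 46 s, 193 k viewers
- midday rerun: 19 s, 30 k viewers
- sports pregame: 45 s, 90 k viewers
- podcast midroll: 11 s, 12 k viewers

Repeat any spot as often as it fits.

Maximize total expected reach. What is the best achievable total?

193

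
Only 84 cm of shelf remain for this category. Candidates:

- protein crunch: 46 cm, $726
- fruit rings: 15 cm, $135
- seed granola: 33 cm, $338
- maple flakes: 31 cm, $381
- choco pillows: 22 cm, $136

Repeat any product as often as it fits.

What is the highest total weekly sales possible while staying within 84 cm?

Best packing: protein crunch + maple flakes — 77 cm, 1107 total.

1107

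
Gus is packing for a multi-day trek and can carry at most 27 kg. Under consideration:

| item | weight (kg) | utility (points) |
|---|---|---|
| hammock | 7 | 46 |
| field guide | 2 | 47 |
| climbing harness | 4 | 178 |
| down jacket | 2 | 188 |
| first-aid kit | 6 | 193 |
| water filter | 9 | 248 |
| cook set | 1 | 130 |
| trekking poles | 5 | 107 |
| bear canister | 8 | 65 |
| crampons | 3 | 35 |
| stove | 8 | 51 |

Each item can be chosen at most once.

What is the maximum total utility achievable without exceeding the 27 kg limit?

A density-first pass picks field guide + climbing harness + down jacket + first-aid kit + water filter + cook set + crampons — 1019 at 27 kg.
Dropping field guide and crampons frees 5 kg; slotting in trekking poles (5 kg) lifts the total to 1044 at 27 kg.

1044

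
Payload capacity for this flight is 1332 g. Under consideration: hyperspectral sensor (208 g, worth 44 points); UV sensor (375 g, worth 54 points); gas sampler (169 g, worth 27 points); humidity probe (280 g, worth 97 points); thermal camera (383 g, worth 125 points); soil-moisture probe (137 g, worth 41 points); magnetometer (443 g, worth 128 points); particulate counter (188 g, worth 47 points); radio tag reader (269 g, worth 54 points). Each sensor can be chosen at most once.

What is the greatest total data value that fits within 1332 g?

Density check — humidity probe 0.35, thermal camera 0.33, soil-moisture probe 0.30 are the best per g.
Filling by ratio: humidity probe + thermal camera + soil-moisture probe + magnetometer for 391, with 89 g left unused.
The 137 g tied up in soil-moisture probe is better spent on particulate counter — total rises to 397 (1294 g).

397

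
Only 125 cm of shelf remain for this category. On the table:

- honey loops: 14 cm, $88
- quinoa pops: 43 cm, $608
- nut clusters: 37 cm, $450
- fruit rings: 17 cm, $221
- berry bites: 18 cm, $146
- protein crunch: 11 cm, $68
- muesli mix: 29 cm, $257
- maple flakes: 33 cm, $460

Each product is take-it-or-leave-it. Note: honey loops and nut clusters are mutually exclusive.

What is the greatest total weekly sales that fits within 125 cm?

1586

Taking the top-ratio products first gives quinoa pops + fruit rings + muesli mix + maple flakes for 1546 (122 cm).
Replace fruit rings and muesli mix with nut clusters + protein crunch: the trade gains 40 net, giving 1586 at 124 cm.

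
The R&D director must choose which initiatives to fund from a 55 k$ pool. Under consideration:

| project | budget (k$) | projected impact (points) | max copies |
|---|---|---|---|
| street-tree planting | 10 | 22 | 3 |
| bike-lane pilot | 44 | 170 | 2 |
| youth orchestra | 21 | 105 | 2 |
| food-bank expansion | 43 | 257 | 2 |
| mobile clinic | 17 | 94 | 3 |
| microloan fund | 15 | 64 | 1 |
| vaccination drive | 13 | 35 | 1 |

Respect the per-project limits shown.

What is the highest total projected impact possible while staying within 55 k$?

293

Density check — food-bank expansion 5.98, mobile clinic 5.53, youth orchestra 5.00 are the best per k$.
Greedy by ratio would take street-tree planting + food-bank expansion: 53 k$ used, total 279.
The 53 k$ tied up in street-tree planting and food-bank expansion is better spent on youth orchestra + 2×mobile clinic — total rises to 293 (55 k$).
That's the maximum — no swap from here does better than 293.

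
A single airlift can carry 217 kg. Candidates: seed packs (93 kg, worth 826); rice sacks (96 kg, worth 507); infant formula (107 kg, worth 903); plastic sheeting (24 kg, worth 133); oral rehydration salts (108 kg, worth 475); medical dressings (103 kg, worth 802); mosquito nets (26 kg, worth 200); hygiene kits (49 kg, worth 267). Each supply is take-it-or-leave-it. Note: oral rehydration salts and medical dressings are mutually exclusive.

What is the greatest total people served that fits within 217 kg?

Taking seed packs + infant formula: 200 kg used, 1729 in people served.
The closest alternative, infant formula + medical dressings, reaches only 1705.

1729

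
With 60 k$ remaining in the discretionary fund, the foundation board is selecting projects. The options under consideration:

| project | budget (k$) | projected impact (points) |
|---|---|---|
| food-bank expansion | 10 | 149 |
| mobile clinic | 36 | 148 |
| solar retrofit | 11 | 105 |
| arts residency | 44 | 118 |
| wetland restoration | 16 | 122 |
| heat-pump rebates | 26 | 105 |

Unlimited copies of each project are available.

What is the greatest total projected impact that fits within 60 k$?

6×food-bank expansion uses 60 of the 60 k$ and totals 894.
Every other selection either busts 60 k$ or fails to beat 894.

894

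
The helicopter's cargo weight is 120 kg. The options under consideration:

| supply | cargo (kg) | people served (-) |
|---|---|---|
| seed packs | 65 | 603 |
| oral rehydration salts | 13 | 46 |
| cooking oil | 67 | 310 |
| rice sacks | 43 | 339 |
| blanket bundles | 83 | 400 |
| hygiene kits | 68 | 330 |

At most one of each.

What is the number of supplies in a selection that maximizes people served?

Best achievable people served is 942.
seed packs + rice sacks hits 942 at 108 kg.
Every optimal selection uses 2 supplies.

2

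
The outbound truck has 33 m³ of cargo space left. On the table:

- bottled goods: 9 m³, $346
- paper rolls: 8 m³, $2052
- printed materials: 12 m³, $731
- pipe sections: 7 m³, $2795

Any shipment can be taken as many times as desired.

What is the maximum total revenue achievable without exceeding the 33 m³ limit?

11180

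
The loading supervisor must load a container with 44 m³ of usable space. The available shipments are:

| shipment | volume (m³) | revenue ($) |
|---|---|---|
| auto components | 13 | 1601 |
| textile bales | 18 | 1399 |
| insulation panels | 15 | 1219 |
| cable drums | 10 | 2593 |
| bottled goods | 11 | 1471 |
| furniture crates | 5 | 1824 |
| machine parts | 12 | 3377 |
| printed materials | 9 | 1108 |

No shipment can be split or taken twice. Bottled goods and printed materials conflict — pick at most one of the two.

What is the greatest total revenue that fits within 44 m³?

Ranking by ratio (revenue/m³): furniture crates 364.80, machine parts 281.42, cable drums 259.30, bottled goods 133.73.
Filling by ratio: cable drums + bottled goods + furniture crates + machine parts for 9265, with 6 m³ left unused.
Dropping bottled goods frees 11 m³; slotting in auto components (13 m³) lifts the total to 9395 at 40 m³.
An exhaustive check of the 256 subsets confirms 9395.

9395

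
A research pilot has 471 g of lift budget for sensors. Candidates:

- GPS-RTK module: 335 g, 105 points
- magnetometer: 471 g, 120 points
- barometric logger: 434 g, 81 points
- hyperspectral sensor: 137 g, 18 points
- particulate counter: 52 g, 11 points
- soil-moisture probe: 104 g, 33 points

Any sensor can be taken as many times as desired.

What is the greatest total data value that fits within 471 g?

Best packing: particulate counter + 4×soil-moisture probe — 468 g, 143 total.

143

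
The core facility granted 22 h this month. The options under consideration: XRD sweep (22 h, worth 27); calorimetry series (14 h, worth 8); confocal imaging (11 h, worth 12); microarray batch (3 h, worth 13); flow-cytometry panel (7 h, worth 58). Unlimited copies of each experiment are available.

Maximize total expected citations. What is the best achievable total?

174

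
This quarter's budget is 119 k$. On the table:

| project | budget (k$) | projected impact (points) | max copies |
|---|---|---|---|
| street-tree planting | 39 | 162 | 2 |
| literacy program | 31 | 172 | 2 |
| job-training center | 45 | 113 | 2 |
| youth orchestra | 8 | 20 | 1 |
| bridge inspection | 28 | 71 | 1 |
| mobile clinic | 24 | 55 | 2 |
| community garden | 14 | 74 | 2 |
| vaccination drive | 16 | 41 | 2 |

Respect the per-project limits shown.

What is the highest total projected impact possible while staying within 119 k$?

A density-first pass picks 2×literacy program + youth orchestra + 2×community garden + vaccination drive — 553 at 114 k$.
Replace youth orchestra and community garden and vaccination drive with street-tree planting: the trade gains 27 net, giving 580 at 115 k$.
No other feasible combination exceeds 580.

580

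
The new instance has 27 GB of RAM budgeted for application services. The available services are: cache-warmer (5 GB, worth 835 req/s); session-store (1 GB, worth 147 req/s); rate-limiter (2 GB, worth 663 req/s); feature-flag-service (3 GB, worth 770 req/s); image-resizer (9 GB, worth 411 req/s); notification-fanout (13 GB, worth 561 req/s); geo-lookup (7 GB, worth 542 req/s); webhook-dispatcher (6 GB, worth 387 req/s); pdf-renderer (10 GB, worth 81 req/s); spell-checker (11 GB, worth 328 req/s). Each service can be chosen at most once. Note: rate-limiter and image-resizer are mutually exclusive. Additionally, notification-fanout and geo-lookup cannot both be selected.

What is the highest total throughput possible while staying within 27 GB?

3344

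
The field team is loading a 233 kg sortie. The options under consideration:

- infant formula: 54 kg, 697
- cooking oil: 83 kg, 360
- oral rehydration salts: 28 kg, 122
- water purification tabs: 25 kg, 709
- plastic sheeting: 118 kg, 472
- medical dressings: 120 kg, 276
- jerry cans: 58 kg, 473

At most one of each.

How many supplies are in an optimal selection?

4

The maximum people served within 233 kg is 2239.
infant formula + cooking oil + water purification tabs + jerry cans hits 2239 at 220 kg.
Any selection reaching 2239 contains exactly 4 supplies.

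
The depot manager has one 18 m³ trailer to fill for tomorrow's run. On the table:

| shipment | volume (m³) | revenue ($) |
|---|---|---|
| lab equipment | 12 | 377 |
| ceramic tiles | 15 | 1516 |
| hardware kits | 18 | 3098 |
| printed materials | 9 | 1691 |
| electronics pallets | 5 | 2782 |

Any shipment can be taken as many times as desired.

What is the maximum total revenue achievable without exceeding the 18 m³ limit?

8346

By revenue per m³: electronics pallets 556.40, printed materials 187.89, hardware kits 172.11 lead.
Best packing: 3×electronics pallets — 15 m³, 8346 total.
Every other selection either busts 18 m³ or fails to beat 8346.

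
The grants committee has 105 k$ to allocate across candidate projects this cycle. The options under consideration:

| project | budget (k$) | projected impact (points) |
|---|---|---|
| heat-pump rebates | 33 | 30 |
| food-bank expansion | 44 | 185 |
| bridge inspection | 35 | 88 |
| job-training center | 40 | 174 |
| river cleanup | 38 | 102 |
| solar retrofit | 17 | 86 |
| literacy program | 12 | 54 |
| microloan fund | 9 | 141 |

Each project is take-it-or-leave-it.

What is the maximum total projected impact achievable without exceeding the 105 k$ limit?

554

Greedy by ratio would take job-training center + solar retrofit + literacy program + microloan fund: 78 k$ used, total 455.
Dropping solar retrofit frees 17 k$; slotting in food-bank expansion (44 k$) lifts the total to 554 at 105 k$.
Runner-up job-training center + river cleanup + solar retrofit + microloan fund tops out at 503.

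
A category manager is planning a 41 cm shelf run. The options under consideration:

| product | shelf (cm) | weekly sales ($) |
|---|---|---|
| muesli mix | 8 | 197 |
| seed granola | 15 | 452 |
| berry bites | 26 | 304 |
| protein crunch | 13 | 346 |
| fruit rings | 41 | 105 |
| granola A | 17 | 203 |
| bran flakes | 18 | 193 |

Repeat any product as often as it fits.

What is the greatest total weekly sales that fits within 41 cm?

1144

Density check — seed granola 30.13, protein crunch 26.62, muesli mix 24.62 are the best per cm.
Filling by ratio: muesli mix + 2×seed granola for 1101, with 3 cm left unused.
The 23 cm tied up in muesli mix and seed granola is better spent on 2×protein crunch — total rises to 1144 (41 cm).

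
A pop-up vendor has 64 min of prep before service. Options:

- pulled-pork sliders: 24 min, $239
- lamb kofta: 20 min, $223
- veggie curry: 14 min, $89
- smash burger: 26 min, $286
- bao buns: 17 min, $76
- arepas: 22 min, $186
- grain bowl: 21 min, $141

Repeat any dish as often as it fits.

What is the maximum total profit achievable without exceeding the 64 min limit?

685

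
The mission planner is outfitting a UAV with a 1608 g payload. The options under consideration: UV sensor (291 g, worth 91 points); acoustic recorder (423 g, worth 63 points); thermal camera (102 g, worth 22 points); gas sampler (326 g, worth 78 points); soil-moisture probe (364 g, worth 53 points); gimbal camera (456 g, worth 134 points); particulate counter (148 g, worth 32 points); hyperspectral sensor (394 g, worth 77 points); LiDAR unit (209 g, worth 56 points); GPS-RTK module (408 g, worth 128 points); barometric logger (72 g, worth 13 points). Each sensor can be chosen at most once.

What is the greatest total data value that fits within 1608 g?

454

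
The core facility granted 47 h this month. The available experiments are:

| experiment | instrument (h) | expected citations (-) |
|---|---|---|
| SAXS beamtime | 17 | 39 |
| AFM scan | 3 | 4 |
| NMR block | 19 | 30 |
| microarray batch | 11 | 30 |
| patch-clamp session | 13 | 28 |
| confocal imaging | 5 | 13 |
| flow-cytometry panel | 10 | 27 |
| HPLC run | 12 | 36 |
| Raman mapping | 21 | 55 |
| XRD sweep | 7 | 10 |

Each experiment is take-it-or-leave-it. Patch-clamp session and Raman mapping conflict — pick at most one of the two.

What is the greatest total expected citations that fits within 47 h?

A density-first pass picks microarray batch + confocal imaging + flow-cytometry panel + HPLC run + XRD sweep — 116 at 45 h.
The 19 h tied up in HPLC run and XRD sweep is better spent on Raman mapping — total rises to 125 (47 h).
AFM scan + microarray batch + HPLC run + Raman mapping matches that 125 at 47 h; no feasible combination exceeds it.

125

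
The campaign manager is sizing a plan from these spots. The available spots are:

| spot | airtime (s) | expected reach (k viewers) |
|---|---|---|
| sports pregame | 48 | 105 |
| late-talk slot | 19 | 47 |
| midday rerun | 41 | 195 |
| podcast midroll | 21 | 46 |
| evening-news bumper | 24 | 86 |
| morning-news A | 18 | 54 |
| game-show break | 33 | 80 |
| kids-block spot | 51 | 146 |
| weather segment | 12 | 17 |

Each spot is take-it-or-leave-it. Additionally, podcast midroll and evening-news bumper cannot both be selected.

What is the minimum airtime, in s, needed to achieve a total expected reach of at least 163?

Minimise s subject to total expected reach ≥ 163.
Taking midday rerun gives 195 (≥ 163) for 41 s.
Below 41 s the best achievable stays under 163.

41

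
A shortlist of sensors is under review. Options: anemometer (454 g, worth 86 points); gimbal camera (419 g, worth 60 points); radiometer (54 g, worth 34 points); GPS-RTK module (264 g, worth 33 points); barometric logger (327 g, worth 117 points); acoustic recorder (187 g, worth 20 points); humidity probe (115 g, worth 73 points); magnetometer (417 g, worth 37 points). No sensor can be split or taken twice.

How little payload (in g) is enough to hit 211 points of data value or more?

Look for the lowest-payload combination reaching 211.
radiometer + barometric logger + humidity probe: 224 data value at 496 g.
Below 496 g the best achievable stays under 211.

496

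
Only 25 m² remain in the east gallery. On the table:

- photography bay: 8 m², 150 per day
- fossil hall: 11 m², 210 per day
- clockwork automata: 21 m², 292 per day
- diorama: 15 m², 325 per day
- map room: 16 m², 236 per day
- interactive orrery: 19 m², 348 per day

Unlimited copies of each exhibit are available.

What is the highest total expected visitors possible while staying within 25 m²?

475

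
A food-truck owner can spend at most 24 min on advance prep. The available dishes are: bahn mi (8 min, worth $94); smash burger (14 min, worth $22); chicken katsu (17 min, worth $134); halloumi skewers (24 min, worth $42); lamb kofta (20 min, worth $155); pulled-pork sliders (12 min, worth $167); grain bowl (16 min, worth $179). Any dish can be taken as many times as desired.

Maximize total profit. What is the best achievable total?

Ranking by ratio (profit/min): pulled-pork sliders 13.92, bahn mi 11.75, grain bowl 11.19.
Best packing: 2×pulled-pork sliders — 24 min, 334 total.

334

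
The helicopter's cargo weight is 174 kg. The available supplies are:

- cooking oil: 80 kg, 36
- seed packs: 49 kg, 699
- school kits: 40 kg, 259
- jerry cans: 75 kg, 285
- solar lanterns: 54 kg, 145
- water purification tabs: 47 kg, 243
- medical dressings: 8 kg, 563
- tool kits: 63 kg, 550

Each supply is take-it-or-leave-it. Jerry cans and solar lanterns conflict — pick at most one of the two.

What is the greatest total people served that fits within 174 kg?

2071

Taking seed packs + school kits + medical dressings + tool kits: 160 kg used, 2071 in people served.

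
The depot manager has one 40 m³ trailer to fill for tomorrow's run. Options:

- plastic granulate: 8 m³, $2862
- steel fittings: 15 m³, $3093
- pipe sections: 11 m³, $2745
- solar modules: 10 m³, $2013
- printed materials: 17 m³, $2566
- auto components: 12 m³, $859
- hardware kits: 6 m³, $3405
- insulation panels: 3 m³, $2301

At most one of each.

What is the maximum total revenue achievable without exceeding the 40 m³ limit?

Taking plastic granulate + pipe sections + solar modules + hardware kits + insulation panels: 38 m³ used, 13326 in revenue.

13326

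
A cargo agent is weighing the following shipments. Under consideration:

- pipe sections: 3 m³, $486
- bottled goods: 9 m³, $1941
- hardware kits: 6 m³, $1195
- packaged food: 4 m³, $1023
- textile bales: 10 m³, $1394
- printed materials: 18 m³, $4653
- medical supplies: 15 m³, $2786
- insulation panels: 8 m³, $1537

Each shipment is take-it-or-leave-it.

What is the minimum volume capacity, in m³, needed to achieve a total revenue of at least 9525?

Need the lightest bundle worth ≥ 9525.
pipe sections + bottled goods + packaged food + printed materials + insulation panels: 9640 revenue at 42 m³.
No combination under 42 m³ hits 9525.

42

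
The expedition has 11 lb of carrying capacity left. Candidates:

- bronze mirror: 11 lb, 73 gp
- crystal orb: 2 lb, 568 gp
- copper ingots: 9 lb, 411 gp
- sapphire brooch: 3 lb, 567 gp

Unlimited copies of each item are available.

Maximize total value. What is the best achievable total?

Ranking by ratio (value/lb): crystal orb 284.00, sapphire brooch 189.00, copper ingots 45.67.
Taking 5×crystal orb: 10 lb used, 2840 in value.
That's the maximum — no swap from here does better than 2840.

2840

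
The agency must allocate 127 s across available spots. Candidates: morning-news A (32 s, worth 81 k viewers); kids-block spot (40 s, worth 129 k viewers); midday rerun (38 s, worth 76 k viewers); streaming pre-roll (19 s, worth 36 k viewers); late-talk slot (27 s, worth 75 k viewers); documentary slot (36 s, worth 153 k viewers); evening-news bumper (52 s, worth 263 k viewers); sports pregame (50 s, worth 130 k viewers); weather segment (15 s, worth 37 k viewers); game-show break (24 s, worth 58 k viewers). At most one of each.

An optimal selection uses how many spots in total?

4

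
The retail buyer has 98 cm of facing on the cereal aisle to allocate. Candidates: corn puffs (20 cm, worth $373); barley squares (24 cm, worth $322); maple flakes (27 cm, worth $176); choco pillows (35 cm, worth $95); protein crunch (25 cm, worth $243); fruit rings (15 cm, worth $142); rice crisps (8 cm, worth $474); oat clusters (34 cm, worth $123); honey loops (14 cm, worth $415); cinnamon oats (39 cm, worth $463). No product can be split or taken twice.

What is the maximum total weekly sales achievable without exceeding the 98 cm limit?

Ranking by ratio (weekly sales/cm): rice crisps 59.25, honey loops 29.64, corn puffs 18.65, barley squares 13.42.
A density-first pass picks corn puffs + barley squares + protein crunch + rice crisps + honey loops — 1827 at 91 cm.
Replace barley squares and protein crunch with fruit rings + cinnamon oats: the trade gains 40 net, giving 1867 at 96 cm.
No other feasible combination exceeds 1867.

1867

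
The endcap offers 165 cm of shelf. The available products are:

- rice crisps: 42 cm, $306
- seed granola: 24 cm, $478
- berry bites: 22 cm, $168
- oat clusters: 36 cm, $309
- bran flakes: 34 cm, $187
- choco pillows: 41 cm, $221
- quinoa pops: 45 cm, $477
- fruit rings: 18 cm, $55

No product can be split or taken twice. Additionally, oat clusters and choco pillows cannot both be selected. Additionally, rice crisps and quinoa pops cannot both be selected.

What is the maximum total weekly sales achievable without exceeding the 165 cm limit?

1619

Ranking by ratio (weekly sales/cm): seed granola 19.92, quinoa pops 10.60, oat clusters 8.58.
Seed granola + berry bites + oat clusters + bran flakes + quinoa pops uses 161 of the 165 cm and totals 1619.
The closest alternative, seed granola + oat clusters + bran flakes + quinoa pops + fruit rings, reaches only 1506.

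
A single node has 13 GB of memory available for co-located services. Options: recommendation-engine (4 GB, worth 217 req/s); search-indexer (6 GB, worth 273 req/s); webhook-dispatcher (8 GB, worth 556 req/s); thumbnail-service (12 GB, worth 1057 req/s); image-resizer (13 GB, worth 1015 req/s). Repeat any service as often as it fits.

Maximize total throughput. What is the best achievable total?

1057

The ratio ordering already packs tightly: thumbnail-service, 12 GB, 1057.
That's the maximum — no swap from here does better than 1057.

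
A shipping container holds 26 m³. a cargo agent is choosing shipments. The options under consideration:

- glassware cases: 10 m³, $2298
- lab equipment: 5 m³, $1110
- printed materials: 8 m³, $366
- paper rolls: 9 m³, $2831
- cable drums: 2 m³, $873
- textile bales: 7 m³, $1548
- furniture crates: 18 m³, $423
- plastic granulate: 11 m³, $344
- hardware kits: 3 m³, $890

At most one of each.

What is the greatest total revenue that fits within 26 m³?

7252

A density-first pass picks glassware cases + paper rolls + cable drums + hardware kits — 6892 at 24 m³.
Dropping glassware cases frees 10 m³; slotting in lab equipment + textile bales (12 m³) lifts the total to 7252 at 26 m³.
That's the maximum — no swap from here does better than 7252.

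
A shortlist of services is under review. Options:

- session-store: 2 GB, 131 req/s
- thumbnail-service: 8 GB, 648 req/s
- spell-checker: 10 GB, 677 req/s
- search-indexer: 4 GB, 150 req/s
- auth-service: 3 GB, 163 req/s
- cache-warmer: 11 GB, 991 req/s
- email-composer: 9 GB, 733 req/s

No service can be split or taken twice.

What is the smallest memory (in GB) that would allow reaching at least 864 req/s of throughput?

11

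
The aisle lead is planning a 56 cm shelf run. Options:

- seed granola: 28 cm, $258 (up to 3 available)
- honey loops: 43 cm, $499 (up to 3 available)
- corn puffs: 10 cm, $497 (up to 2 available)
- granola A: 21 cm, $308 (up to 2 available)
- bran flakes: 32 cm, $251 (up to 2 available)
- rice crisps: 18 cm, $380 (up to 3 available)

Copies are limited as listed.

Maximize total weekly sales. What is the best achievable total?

1754

Ranking by ratio (weekly sales/cm): corn puffs 49.70, rice crisps 21.11, granola A 14.67, honey loops 11.60.
Taking 2×corn puffs + 2×rice crisps: 56 cm used, 1754 in weekly sales.
That's the maximum — no swap from here does better than 1754.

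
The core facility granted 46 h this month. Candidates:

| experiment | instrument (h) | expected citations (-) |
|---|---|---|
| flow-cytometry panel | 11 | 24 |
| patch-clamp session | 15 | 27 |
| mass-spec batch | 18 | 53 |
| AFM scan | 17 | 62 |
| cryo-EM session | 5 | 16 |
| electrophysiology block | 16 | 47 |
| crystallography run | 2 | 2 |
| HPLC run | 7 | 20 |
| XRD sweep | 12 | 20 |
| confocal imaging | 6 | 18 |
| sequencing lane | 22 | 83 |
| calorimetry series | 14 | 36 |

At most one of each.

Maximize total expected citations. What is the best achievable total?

Greedy by ratio would take AFM scan + cryo-EM session + crystallography run + sequencing lane: 46 h used, total 163.
Dropping cryo-EM session and crystallography run frees 7 h; slotting in HPLC run (7 h) lifts the total to 165 at 46 h.
Nothing else within 46 h beats 165.

165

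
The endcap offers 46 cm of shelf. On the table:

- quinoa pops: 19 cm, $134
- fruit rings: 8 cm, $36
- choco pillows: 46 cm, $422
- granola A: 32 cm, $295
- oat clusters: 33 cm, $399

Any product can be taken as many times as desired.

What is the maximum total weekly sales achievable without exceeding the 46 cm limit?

435

By weekly sales per cm: oat clusters 12.09, granola A 9.22, choco pillows 9.17, quinoa pops 7.05 lead.
The ratio ordering already packs tightly: fruit rings + oat clusters, 41 cm, 435.
Nothing else within 46 cm beats 435.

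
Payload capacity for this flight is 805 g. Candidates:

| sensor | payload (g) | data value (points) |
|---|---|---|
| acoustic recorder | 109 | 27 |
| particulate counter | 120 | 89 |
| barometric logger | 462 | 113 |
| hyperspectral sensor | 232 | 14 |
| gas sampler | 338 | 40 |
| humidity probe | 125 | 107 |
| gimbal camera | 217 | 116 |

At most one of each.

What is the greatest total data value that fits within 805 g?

353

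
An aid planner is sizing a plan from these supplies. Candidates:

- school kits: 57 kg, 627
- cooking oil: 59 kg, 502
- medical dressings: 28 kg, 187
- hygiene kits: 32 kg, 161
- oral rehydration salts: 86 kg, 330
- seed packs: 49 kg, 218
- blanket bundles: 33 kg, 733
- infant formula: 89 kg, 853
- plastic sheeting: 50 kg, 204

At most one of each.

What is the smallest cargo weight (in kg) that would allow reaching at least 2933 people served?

Minimise kg subject to total people served ≥ 2933.
Taking school kits + cooking oil + seed packs + blanket bundles + infant formula gives 2933 (≥ 2933) for 287 kg.
Any bundle with less than 287 kg falls short of 2933.

287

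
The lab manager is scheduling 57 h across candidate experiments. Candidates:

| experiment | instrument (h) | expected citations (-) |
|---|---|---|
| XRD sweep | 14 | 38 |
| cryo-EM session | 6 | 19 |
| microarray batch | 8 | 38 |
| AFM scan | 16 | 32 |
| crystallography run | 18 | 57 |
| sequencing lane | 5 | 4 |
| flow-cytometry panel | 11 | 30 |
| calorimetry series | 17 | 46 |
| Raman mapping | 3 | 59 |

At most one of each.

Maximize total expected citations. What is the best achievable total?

230

Density check — Raman mapping 19.67, microarray batch 4.75, cryo-EM session 3.17 are the best per h.
The ratio heuristic lands on cryo-EM session + microarray batch + crystallography run + sequencing lane + flow-cytometry panel + Raman mapping (207) but leaves 6 h idle.
Replace cryo-EM session and sequencing lane with calorimetry series: the trade gains 23 net, giving 230 at 57 h.
Runner-up cryo-EM session + microarray batch + crystallography run + sequencing lane + calorimetry series + Raman mapping tops out at 223.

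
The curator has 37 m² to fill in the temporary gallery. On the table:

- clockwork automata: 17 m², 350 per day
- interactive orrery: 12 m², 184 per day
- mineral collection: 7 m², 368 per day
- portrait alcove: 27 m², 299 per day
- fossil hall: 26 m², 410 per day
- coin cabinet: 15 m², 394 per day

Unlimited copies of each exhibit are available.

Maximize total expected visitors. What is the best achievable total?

By expected visitors per m²: mineral collection 52.57, coin cabinet 26.27, clockwork automata 20.59, fossil hall 15.77 lead.
The ratio ordering already packs tightly: 5×mineral collection, 35 m², 1840.
The spare 2 m² is too small for any remaining exhibit, and no exchange beats 1840.

1840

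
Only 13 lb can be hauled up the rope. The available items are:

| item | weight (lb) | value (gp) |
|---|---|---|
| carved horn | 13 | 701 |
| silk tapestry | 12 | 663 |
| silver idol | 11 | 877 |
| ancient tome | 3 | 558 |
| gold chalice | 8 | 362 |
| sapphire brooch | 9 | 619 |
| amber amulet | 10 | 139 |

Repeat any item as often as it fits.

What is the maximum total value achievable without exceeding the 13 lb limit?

The ratio ordering already packs tightly: 4×ancient tome, 12 lb, 2232.

2232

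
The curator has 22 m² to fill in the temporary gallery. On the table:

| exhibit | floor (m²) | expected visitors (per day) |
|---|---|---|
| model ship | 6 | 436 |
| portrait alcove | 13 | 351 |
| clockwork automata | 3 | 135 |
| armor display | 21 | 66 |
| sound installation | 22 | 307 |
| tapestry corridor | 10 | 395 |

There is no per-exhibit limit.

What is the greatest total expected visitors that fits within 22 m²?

1443

3×model ship + clockwork automata uses 21 of the 22 m² and totals 1443.
No other feasible combination exceeds 1443.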